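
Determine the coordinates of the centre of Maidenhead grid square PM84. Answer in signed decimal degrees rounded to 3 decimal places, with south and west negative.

34.500, 137.000

Field P=15, M=12: +15·20° lon, +12·10° lat → SW at lon 120°, lat 30°.
Square 8, 4: +8·2° lon, +4·1° lat → SW at lon 136°, lat 34°.
Cell spans 2° lon × 1° lat. Centre is SW corner plus half of each.
latitude 34.500, longitude 137.000.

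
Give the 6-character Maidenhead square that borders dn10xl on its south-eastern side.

DN20ak

Longitude subsquare x = 23; +1 → 24, wraps to 0 = a, carry into square.
Longitude square 1; +1 → 2.
Latitude subsquare l = 11; −1 → 10 = k.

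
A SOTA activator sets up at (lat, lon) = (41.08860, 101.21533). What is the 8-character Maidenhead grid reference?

Add 180° to longitude and 90° to latitude: 281.21533, 131.08860.
Field (20°×10°, letters A–R): lon ⌊281.21533/20⌋ = 14 → O; lat ⌊131.08860/10⌋ = 13 → N.
Square (2°×1°, digits 0–9): lon ⌊1.21533/2⌋ = 0; lat ⌊1.08860/1⌋ = 1.
Subsquare (5′×2.5′, letters a–x): lon ⌊1.21533/0.0833333⌋ = 14 → o; lat ⌊0.08860/0.0416667⌋ = 2 → c.
Extended square (30″×15″, digits 0–9): lon ⌊0.04866/0.00833333⌋ = 5; lat ⌊0.00527/0.00416667⌋ = 1.

ON01oc51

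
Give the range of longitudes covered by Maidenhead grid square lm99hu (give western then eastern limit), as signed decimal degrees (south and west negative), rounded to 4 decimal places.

58.5833, 58.6667

Field L=11, M=12: +11·20° lon, +12·10° lat → SW at lon 40°, lat 30°.
Square 9, 9: +9·2° lon, +9·1° lat → SW at lon 58°, lat 39°.
Subsquare h=7, u=20: +7·0.0833333° lon, +20·0.0416667° lat → SW at lon 58.5833°, lat 39.8333°.
Cell spans 0.0833333° lon × 0.0416667° lat.
west 58.5833, east 58.6667.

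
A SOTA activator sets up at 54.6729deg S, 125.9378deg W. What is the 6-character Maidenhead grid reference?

CD75ah

Add 180° to longitude and 90° to latitude: 54.0622, 35.3271.
Field (20°×10°, letters A–R): 54.0622/20 → 2 → C, 35.3271/10 → 3 → D; chars CD.
Square (2°×1°, digits 0–9): 14.0622/2 → 7, 5.3271/1 → 5; chars 75.
Subsquare (5′×2.5′, letters a–x): 0.0622/0.0833333 → 0 → a, 0.3271/0.0416667 → 7 → h; chars ah.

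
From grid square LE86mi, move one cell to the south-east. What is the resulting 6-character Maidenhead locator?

Longitude subsquare m = 12; +1 → 13 = n.
Latitude subsquare i = 8; −1 → 7 = h.

LE86nh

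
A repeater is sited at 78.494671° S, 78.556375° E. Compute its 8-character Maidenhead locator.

Offset from 180°W / 90°S: lon 258.55638°, lat 11.50533°.
Field: lon ⌊258.55638/20⌋ = 12 → M; lat ⌊11.50533/10⌋ = 1 → B.
Square: lon ⌊18.55638/2⌋ = 9; lat ⌊1.50533/1⌋ = 1.
Subsquare: lon ⌊0.55638/0.0833333⌋ = 6 → g; lat ⌊0.50533/0.0416667⌋ = 12 → m.
Extended square: lon ⌊0.05638/0.00833333⌋ = 6; lat ⌊0.00533/0.00416667⌋ = 1.

MB91gm61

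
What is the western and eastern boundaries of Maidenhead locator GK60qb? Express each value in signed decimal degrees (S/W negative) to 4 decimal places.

-46.6667, -46.5833

Field G=6, K=10: +6·20° lon, +10·10° lat → SW at lon -60°, lat 10°.
Square 6, 0: +6·2° lon, +0·1° lat → SW at lon -48°, lat 10°.
Subsquare q=16, b=1: +16·0.0833333° lon, +1·0.0416667° lat → SW at lon -46.6667°, lat 10.0417°.
Cell spans 0.0833333° lon × 0.0416667° lat.
west -46.6667, east -46.5833.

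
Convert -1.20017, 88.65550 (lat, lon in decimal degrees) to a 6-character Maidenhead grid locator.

NI48ht

Shift to the Maidenhead origin (180°W, 90°S): lon 268.6555, lat 88.7998.
Field: lon ⌊268.6555/20⌋ = 13 → N; lat ⌊88.7998/10⌋ = 8 → I.
Square: lon ⌊8.6555/2⌋ = 4; lat ⌊8.7998/1⌋ = 8.
Subsquare: lon ⌊0.6555/0.0833333⌋ = 7 → h; lat ⌊0.7998/0.0416667⌋ = 19 → t.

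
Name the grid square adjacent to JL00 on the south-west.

Longitude square 0; −1 → -1, wraps to 9, carry into field.
Longitude field J = 9; −1 → 8 = I.
Latitude square 0; −1 → -1, wraps to 9, carry into field.
Latitude field L = 11; −1 → 10 = K.

IK99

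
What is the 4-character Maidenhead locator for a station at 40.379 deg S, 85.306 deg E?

NE29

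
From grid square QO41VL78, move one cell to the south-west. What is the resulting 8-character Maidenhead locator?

Longitude extended square 7; −1 → 6.
Latitude extended square 8; −1 → 7.

QO41vl67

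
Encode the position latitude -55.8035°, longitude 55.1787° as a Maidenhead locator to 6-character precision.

LD74oe

Offset from 180°W / 90°S: lon 235.1787°, lat 34.1965°.
Field: 235.1787/20 → 11 → L, 34.1965/10 → 3 → D; chars LD.
Square: 15.1787/2 → 7, 4.1965/1 → 4; chars 74.
Subsquare: 1.1787/0.0833333 → 14 → o, 0.1965/0.0416667 → 4 → e; chars oe.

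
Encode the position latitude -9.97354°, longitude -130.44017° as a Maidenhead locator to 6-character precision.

Add 180° to longitude and 90° to latitude: 49.5598, 80.0265.
Field: lon ⌊49.5598/20⌋ = 2 → C; lat ⌊80.0265/10⌋ = 8 → I.
Square: lon ⌊9.5598/2⌋ = 4; lat ⌊0.0265/1⌋ = 0.
Subsquare: lon ⌊1.5598/0.0833333⌋ = 18 → s; lat ⌊0.0265/0.0416667⌋ = 0 → a.

CI40sa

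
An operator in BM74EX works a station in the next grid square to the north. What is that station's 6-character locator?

BM75ea

Latitude subsquare x = 23; +1 → 24, wraps to 0 = a, carry into square.
Latitude square 4; +1 → 5.
The longitude characters are unchanged.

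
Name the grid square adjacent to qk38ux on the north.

Latitude subsquare x = 23; +1 → 24, wraps to 0 = a, carry into square.
Latitude square 8; +1 → 9.
The longitude characters are unchanged.

QK39ua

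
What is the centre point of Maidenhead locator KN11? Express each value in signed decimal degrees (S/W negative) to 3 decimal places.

Field K=10, N=13: +10·20° lon, +13·10° lat → SW at lon 20°, lat 40°.
Square 1, 1: +1·2° lon, +1·1° lat → SW at lon 22°, lat 41°.
Cell spans 2° lon × 1° lat. Centre is SW corner plus half of each.
latitude 41.500, longitude 23.000.

41.500, 23.000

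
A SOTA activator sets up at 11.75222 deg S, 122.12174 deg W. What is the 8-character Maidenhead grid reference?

CH88wf59

Add 180° to longitude and 90° to latitude: 57.87826, 78.24778.
Field: lon ⌊57.87826/20⌋ = 2 → C; lat ⌊78.24778/10⌋ = 7 → H.
Square: lon ⌊17.87826/2⌋ = 8; lat ⌊8.24778/1⌋ = 8.
Subsquare: lon ⌊1.87826/0.0833333⌋ = 22 → w; lat ⌊0.24778/0.0416667⌋ = 5 → f.
Extended square: lon ⌊0.04493/0.00833333⌋ = 5; lat ⌊0.03945/0.00416667⌋ = 9.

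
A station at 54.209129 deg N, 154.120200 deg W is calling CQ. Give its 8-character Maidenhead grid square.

BO24wf50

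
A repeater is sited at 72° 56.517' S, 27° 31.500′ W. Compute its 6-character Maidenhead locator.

HB67fb

Add 180° to longitude and 90° to latitude: 152.4750, 17.0580.
Field: 152.4750/20 → 7 → H, 17.0580/10 → 1 → B; chars HB.
Square: 12.4750/2 → 6, 7.0580/1 → 7; chars 67.
Subsquare: 0.4750/0.0833333 → 5 → f, 0.0580/0.0416667 → 1 → b; chars fb.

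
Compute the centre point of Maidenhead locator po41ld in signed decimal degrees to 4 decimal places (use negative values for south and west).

51.1458, 128.9583

Field P=15, O=14: +15·20° lon, +14·10° lat → SW at lon 120°, lat 50°.
Square 4, 1: +4·2° lon, +1·1° lat → SW at lon 128°, lat 51°.
Subsquare l=11, d=3: +11·0.0833333° lon, +3·0.0416667° lat → SW at lon 128.917°, lat 51.125°.
Cell spans 0.0833333° lon × 0.0416667° lat. Centre is SW corner plus half of each.
latitude 51.1458, longitude 128.9583.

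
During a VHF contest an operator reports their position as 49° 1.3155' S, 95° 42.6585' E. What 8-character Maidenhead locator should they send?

NE70ux54

Add 180° to longitude and 90° to latitude: 275.71098, 40.97807.
Field: 275.71098/20 → 13 → N, 40.97807/10 → 4 → E; chars NE.
Square: 15.71098/2 → 7, 0.97807/1 → 0; chars 70.
Subsquare: 1.71098/0.0833333 → 20 → u, 0.97807/0.0416667 → 23 → x; chars ux.
Extended square: 0.04431/0.00833333 → 5, 0.01974/0.00416667 → 4; chars 54.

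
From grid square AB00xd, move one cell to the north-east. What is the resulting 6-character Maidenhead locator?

Longitude subsquare x = 23; +1 → 24, wraps to 0 = a, carry into square.
Longitude square 0; +1 → 1.
Latitude subsquare d = 3; +1 → 4 = e.

AB10ae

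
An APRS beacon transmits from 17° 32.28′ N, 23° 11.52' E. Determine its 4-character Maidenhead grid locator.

KK17

Offset from 180°W / 90°S: lon 203.19°, lat 107.54°.
Field: 203.19/20 → 10 → K, 107.54/10 → 10 → K; chars KK.
Square: 3.19/2 → 1, 7.54/1 → 7; chars 17.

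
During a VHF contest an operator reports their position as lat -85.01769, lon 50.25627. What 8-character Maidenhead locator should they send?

Shift to the Maidenhead origin (180°W, 90°S): lon 230.25627, lat 4.98231.
Field (20°×10°, letters A–R): 230.25627/20 → 11 → L, 4.98231/10 → 0 → A; chars LA.
Square (2°×1°, digits 0–9): 10.25627/2 → 5, 4.98231/1 → 4; chars 54.
Subsquare (5′×2.5′, letters a–x): 0.25627/0.0833333 → 3 → d, 0.98231/0.0416667 → 23 → x; chars dx.
Extended square (30″×15″, digits 0–9): 0.00627/0.00833333 → 0, 0.02398/0.00416667 → 5; chars 05.

LA54dx05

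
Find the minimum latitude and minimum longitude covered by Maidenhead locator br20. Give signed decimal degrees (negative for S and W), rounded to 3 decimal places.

80.000, -156.000

Field B=1, R=17: +1·20° lon, +17·10° lat → SW at lon -160°, lat 80°.
Square 2, 0: +2·2° lon, +0·1° lat → SW at lon -156°, lat 80°.
latitude 80.000, longitude -156.000.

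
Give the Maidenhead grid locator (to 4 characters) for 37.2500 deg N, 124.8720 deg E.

Offset from 180°W / 90°S: lon 304.87°, lat 127.25°.
Field: 304.87/20 → 15 → P, 127.25/10 → 12 → M; chars PM.
Square: 4.87/2 → 2, 7.25/1 → 7; chars 27.

PM27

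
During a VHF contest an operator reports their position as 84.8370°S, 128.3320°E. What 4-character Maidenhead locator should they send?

PA45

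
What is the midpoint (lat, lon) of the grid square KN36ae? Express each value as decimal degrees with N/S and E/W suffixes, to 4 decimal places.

46.1875° N, 26.0417° E

Field K=10, N=13: +10·20° lon, +13·10° lat → SW at lon 20°, lat 40°.
Square 3, 6: +3·2° lon, +6·1° lat → SW at lon 26°, lat 46°.
Subsquare a=0, e=4: +0·0.0833333° lon, +4·0.0416667° lat → SW at lon 26°, lat 46.1667°.
Cell spans 0.0833333° lon × 0.0416667° lat. Centre is SW corner plus half of each.
latitude 46.1875° N, longitude 26.0417° E.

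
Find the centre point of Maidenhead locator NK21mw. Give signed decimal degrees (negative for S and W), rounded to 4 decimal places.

Field N=13, K=10: +13·20° lon, +10·10° lat → SW at lon 80°, lat 10°.
Square 2, 1: +2·2° lon, +1·1° lat → SW at lon 84°, lat 11°.
Subsquare m=12, w=22: +12·0.0833333° lon, +22·0.0416667° lat → SW at lon 85°, lat 11.9167°.
Cell spans 0.0833333° lon × 0.0416667° lat. Centre is SW corner plus half of each.
latitude 11.9375, longitude 85.0417.

11.9375, 85.0417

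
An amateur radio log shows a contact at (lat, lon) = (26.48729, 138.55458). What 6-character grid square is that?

Add 180° to longitude and 90° to latitude: 318.5546, 116.4873.
Field: 318.5546/20 → 15 → P, 116.4873/10 → 11 → L; chars PL.
Square: 18.5546/2 → 9, 6.4873/1 → 6; chars 96.
Subsquare: 0.5546/0.0833333 → 6 → g, 0.4873/0.0416667 → 11 → l; chars gl.

PL96gl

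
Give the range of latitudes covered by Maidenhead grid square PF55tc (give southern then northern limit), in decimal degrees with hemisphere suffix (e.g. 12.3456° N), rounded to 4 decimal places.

34.9167° S, 34.8750° S

Field P=15, F=5: +15·20° lon, +5·10° lat → SW at lon 120°, lat -40°.
Square 5, 5: +5·2° lon, +5·1° lat → SW at lon 130°, lat -35°.
Subsquare t=19, c=2: +19·0.0833333° lon, +2·0.0416667° lat → SW at lon 131.583°, lat -34.9167°.
Cell spans 0.0833333° lon × 0.0416667° lat.
south 34.9167° S, north 34.8750° S.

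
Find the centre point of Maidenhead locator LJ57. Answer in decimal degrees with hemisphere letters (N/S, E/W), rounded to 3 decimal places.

Field L=11, J=9: +11·20° lon, +9·10° lat → SW at lon 40°, lat 0°.
Square 5, 7: +5·2° lon, +7·1° lat → SW at lon 50°, lat 7°.
Cell spans 2° lon × 1° lat. Centre is SW corner plus half of each.
latitude 7.500° N, longitude 51.000° E.

7.500° N, 51.000° E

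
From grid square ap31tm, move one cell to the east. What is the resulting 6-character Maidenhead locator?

AP31um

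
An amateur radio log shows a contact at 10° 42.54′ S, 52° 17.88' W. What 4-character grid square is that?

GH39

Offset from 180°W / 90°S: lon 127.70°, lat 79.29°.
Field: lon ⌊127.70/20⌋ = 6 → G; lat ⌊79.29/10⌋ = 7 → H.
Square: lon ⌊7.70/2⌋ = 3; lat ⌊9.29/1⌋ = 9.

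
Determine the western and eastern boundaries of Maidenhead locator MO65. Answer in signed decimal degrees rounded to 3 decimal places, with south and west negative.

72.000, 74.000

Field M=12, O=14: +12·20° lon, +14·10° lat → SW at lon 60°, lat 50°.
Square 6, 5: +6·2° lon, +5·1° lat → SW at lon 72°, lat 55°.
Cell spans 2° lon × 1° lat.
west 72.000, east 74.000.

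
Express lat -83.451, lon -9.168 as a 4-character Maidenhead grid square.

IA56

Add 180° to longitude and 90° to latitude: 170.83, 6.55.
Field: 170.83/20 → 8 → I, 6.55/10 → 0 → A; chars IA.
Square: 10.83/2 → 5, 6.55/1 → 6; chars 56.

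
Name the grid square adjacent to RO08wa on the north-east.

Longitude subsquare w = 22; +1 → 23 = x.
Latitude subsquare a = 0; +1 → 1 = b.

RO08xb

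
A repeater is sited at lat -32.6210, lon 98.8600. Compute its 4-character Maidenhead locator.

Offset from 180°W / 90°S: lon 278.86°, lat 57.38°.
Field (20°×10°, letters A–R): lon ⌊278.86/20⌋ = 13 → N; lat ⌊57.38/10⌋ = 5 → F.
Square (2°×1°, digits 0–9): lon ⌊18.86/2⌋ = 9; lat ⌊7.38/1⌋ = 7.

NF97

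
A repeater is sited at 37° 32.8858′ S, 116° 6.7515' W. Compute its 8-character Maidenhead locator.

DF12wk68

Offset from 180°W / 90°S: lon 63.88747°, lat 52.45190°.
Field: lon ⌊63.88747/20⌋ = 3 → D; lat ⌊52.45190/10⌋ = 5 → F.
Square: lon ⌊3.88747/2⌋ = 1; lat ⌊2.45190/1⌋ = 2.
Subsquare: lon ⌊1.88747/0.0833333⌋ = 22 → w; lat ⌊0.45190/0.0416667⌋ = 10 → k.
Extended square: lon ⌊0.05414/0.00833333⌋ = 6; lat ⌊0.03524/0.00416667⌋ = 8.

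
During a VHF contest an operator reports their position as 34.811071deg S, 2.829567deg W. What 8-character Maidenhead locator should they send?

Add 180° to longitude and 90° to latitude: 177.17043, 55.18893.
Field: lon ⌊177.17043/20⌋ = 8 → I; lat ⌊55.18893/10⌋ = 5 → F.
Square: lon ⌊17.17043/2⌋ = 8; lat ⌊5.18893/1⌋ = 5.
Subsquare: lon ⌊1.17043/0.0833333⌋ = 14 → o; lat ⌊0.18893/0.0416667⌋ = 4 → e.
Extended square: lon ⌊0.00377/0.00833333⌋ = 0; lat ⌊0.02226/0.00416667⌋ = 5.

IF85oe05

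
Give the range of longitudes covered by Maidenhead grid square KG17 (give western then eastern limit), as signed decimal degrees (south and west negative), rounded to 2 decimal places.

22.00, 24.00

Field K=10, G=6: +10·20° lon, +6·10° lat → SW at lon 20°, lat -30°.
Square 1, 7: +1·2° lon, +7·1° lat → SW at lon 22°, lat -23°.
Cell spans 2° lon × 1° lat.
west 22.00, east 24.00.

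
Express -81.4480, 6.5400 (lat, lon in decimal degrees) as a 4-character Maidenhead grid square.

JA38

Add 180° to longitude and 90° to latitude: 186.54, 8.55.
Field (20°×10°, letters A–R): 186.54/20 → 9 → J, 8.55/10 → 0 → A; chars JA.
Square (2°×1°, digits 0–9): 6.54/2 → 3, 8.55/1 → 8; chars 38.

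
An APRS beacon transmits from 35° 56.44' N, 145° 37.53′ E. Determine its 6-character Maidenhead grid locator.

Shift to the Maidenhead origin (180°W, 90°S): lon 325.6255, lat 125.9407.
Field (20°×10°, letters A–R): lon ⌊325.6255/20⌋ = 16 → Q; lat ⌊125.9407/10⌋ = 12 → M.
Square (2°×1°, digits 0–9): lon ⌊5.6255/2⌋ = 2; lat ⌊5.9407/1⌋ = 5.
Subsquare (5′×2.5′, letters a–x): lon ⌊1.6255/0.0833333⌋ = 19 → t; lat ⌊0.9407/0.0416667⌋ = 22 → w.

QM25tw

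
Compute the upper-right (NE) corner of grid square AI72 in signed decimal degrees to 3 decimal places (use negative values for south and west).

-7.000, -164.000

Field A=0, I=8: +0·20° lon, +8·10° lat → SW at lon -180°, lat -10°.
Square 7, 2: +7·2° lon, +2·1° lat → SW at lon -166°, lat -8°.
Cell spans 2° lon × 1° lat. NE corner is SW corner plus one full cell.
latitude -7.000, longitude -164.000.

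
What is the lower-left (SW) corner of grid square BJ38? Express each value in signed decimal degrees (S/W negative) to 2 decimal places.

Field B=1, J=9: +1·20° lon, +9·10° lat → SW at lon -160°, lat 0°.
Square 3, 8: +3·2° lon, +8·1° lat → SW at lon -154°, lat 8°.
latitude 8.00, longitude -154.00.

8.00, -154.00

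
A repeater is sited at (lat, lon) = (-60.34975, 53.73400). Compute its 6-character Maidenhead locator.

Offset from 180°W / 90°S: lon 233.7340°, lat 29.6502°.
Field: lon ⌊233.7340/20⌋ = 11 → L; lat ⌊29.6502/10⌋ = 2 → C.
Square: lon ⌊13.7340/2⌋ = 6; lat ⌊9.6502/1⌋ = 9.
Subsquare: lon ⌊1.7340/0.0833333⌋ = 20 → u; lat ⌊0.6502/0.0416667⌋ = 15 → p.

LC69up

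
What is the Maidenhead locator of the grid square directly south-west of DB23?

DB12

Longitude square 2; −1 → 1.
Latitude square 3; −1 → 2.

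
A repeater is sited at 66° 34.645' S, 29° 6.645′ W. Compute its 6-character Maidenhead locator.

HC53kk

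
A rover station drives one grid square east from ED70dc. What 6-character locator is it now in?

ED70ec

Longitude subsquare d = 3; +1 → 4 = e.
The latitude characters are unchanged.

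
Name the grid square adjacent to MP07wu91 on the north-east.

MP07xu02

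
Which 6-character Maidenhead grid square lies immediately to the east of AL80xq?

AL90aq

Longitude subsquare x = 23; +1 → 24, wraps to 0 = a, carry into square.
Longitude square 8; +1 → 9.
The latitude characters are unchanged.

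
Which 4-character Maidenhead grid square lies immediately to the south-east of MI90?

Longitude square 9; +1 → 10, wraps to 0, carry into field.
Longitude field M = 12; +1 → 13 = N.
Latitude square 0; −1 → -1, wraps to 9, carry into field.
Latitude field I = 8; −1 → 7 = H.

NH09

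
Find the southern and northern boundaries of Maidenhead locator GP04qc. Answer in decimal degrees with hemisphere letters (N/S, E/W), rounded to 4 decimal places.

Field G=6, P=15: +6·20° lon, +15·10° lat → SW at lon -60°, lat 60°.
Square 0, 4: +0·2° lon, +4·1° lat → SW at lon -60°, lat 64°.
Subsquare q=16, c=2: +16·0.0833333° lon, +2·0.0416667° lat → SW at lon -58.6667°, lat 64.0833°.
Cell spans 0.0833333° lon × 0.0416667° lat.
south 64.0833° N, north 64.1250° N.

64.0833° N, 64.1250° N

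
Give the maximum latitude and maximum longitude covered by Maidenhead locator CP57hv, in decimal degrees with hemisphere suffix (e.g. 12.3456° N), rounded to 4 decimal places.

Field C=2, P=15: +2·20° lon, +15·10° lat → SW at lon -140°, lat 60°.
Square 5, 7: +5·2° lon, +7·1° lat → SW at lon -130°, lat 67°.
Subsquare h=7, v=21: +7·0.0833333° lon, +21·0.0416667° lat → SW at lon -129.417°, lat 67.875°.
Cell spans 0.0833333° lon × 0.0416667° lat. NE corner is SW corner plus one full cell.
latitude 67.9167° N, longitude 129.3333° W.

67.9167° N, 129.3333° W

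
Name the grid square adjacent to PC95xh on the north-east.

QC05ai

Longitude subsquare x = 23; +1 → 24, wraps to 0 = a, carry into square.
Longitude square 9; +1 → 10, wraps to 0, carry into field.
Longitude field P = 15; +1 → 16 = Q.
Latitude subsquare h = 7; +1 → 8 = i.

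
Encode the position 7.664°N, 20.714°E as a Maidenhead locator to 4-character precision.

Shift to the Maidenhead origin (180°W, 90°S): lon 200.71, lat 97.66.
Field: lon ⌊200.71/20⌋ = 10 → K; lat ⌊97.66/10⌋ = 9 → J.
Square: lon ⌊0.71/2⌋ = 0; lat ⌊7.66/1⌋ = 7.

KJ07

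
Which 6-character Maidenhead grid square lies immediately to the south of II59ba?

II58bx

Latitude subsquare a = 0; −1 → -1, wraps to 23 = x, carry into square.
Latitude square 9; −1 → 8.
The longitude characters are unchanged.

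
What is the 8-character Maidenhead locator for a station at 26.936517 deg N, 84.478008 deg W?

Shift to the Maidenhead origin (180°W, 90°S): lon 95.52199, lat 116.93652.
Field: 95.52199/20 → 4 → E, 116.93652/10 → 11 → L; chars EL.
Square: 15.52199/2 → 7, 6.93652/1 → 6; chars 76.
Subsquare: 1.52199/0.0833333 → 18 → s, 0.93652/0.0416667 → 22 → w; chars sw.
Extended square: 0.02199/0.00833333 → 2, 0.01985/0.00416667 → 4; chars 24.

EL76sw24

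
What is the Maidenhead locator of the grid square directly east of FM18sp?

Longitude subsquare s = 18; +1 → 19 = t.
The latitude characters are unchanged.

FM18tp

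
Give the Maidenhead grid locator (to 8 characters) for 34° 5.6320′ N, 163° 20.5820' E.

RM14qc12

Offset from 180°W / 90°S: lon 343.34303°, lat 124.09387°.
Field: 343.34303/20 → 17 → R, 124.09387/10 → 12 → M; chars RM.
Square: 3.34303/2 → 1, 4.09387/1 → 4; chars 14.
Subsquare: 1.34303/0.0833333 → 16 → q, 0.09387/0.0416667 → 2 → c; chars qc.
Extended square: 0.00970/0.00833333 → 1, 0.01053/0.00416667 → 2; chars 12.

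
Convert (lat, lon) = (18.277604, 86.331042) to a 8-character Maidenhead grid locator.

NK38dg96

Shift to the Maidenhead origin (180°W, 90°S): lon 266.33104, lat 108.27760.
Field: lon ⌊266.33104/20⌋ = 13 → N; lat ⌊108.27760/10⌋ = 10 → K.
Square: lon ⌊6.33104/2⌋ = 3; lat ⌊8.27760/1⌋ = 8.
Subsquare: lon ⌊0.33104/0.0833333⌋ = 3 → d; lat ⌊0.27760/0.0416667⌋ = 6 → g.
Extended square: lon ⌊0.08104/0.00833333⌋ = 9; lat ⌊0.02760/0.00416667⌋ = 6.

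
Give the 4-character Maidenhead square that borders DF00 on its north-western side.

Longitude square 0; −1 → -1, wraps to 9, carry into field.
Longitude field D = 3; −1 → 2 = C.
Latitude square 0; +1 → 1.

CF91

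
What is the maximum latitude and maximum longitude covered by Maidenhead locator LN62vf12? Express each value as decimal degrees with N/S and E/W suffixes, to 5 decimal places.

42.22083° N, 53.76667° E

Field L=11, N=13: +11·20° lon, +13·10° lat → SW at lon 40°, lat 40°.
Square 6, 2: +6·2° lon, +2·1° lat → SW at lon 52°, lat 42°.
Subsquare v=21, f=5: +21·0.0833333° lon, +5·0.0416667° lat → SW at lon 53.75°, lat 42.2083°.
Extended square 1, 2: +1·0.00833333° lon, +2·0.00416667° lat → SW at lon 53.7583°, lat 42.2167°.
Cell spans 0.00833333° lon × 0.00416667° lat. NE corner is SW corner plus one full cell.
latitude 42.22083° N, longitude 53.76667° E.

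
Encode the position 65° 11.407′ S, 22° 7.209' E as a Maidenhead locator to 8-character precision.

Shift to the Maidenhead origin (180°W, 90°S): lon 202.12015, lat 24.80988.
Field (20°×10°, letters A–R): 202.12015/20 → 10 → K, 24.80988/10 → 2 → C; chars KC.
Square (2°×1°, digits 0–9): 2.12015/2 → 1, 4.80988/1 → 4; chars 14.
Subsquare (5′×2.5′, letters a–x): 0.12015/0.0833333 → 1 → b, 0.80988/0.0416667 → 19 → t; chars bt.
Extended square (30″×15″, digits 0–9): 0.03682/0.00833333 → 4, 0.01822/0.00416667 → 4; chars 44.

KC14bt44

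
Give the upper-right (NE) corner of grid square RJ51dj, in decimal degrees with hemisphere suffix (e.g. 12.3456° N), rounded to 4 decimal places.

1.4167° N, 170.3333° E

Field R=17, J=9: +17·20° lon, +9·10° lat → SW at lon 160°, lat 0°.
Square 5, 1: +5·2° lon, +1·1° lat → SW at lon 170°, lat 1°.
Subsquare d=3, j=9: +3·0.0833333° lon, +9·0.0416667° lat → SW at lon 170.25°, lat 1.375°.
Cell spans 0.0833333° lon × 0.0416667° lat. NE corner is SW corner plus one full cell.
latitude 1.4167° N, longitude 170.3333° E.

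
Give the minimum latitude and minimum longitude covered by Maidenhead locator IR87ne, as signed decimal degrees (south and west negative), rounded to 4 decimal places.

87.1667, -2.9167

Field I=8, R=17: +8·20° lon, +17·10° lat → SW at lon -20°, lat 80°.
Square 8, 7: +8·2° lon, +7·1° lat → SW at lon -4°, lat 87°.
Subsquare n=13, e=4: +13·0.0833333° lon, +4·0.0416667° lat → SW at lon -2.91667°, lat 87.1667°.
latitude 87.1667, longitude -2.9167.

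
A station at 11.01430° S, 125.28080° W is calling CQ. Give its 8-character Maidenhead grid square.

CH78ix66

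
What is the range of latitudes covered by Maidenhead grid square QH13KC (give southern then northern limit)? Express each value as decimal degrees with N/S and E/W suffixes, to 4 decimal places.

Field Q=16, H=7: +16·20° lon, +7·10° lat → SW at lon 140°, lat -20°.
Square 1, 3: +1·2° lon, +3·1° lat → SW at lon 142°, lat -17°.
Subsquare k=10, c=2: +10·0.0833333° lon, +2·0.0416667° lat → SW at lon 142.833°, lat -16.9167°.
Cell spans 0.0833333° lon × 0.0416667° lat.
south 16.9167° S, north 16.8750° S.

16.9167° S, 16.8750° S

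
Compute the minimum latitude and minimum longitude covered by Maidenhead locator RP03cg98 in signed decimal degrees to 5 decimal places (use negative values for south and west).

63.28333, 160.24167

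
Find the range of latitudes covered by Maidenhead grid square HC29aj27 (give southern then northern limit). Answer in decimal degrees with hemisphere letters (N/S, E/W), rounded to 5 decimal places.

60.59583° S, 60.59167° S

Field H=7, C=2: +7·20° lon, +2·10° lat → SW at lon -40°, lat -70°.
Square 2, 9: +2·2° lon, +9·1° lat → SW at lon -36°, lat -61°.
Subsquare a=0, j=9: +0·0.0833333° lon, +9·0.0416667° lat → SW at lon -36°, lat -60.625°.
Extended square 2, 7: +2·0.00833333° lon, +7·0.00416667° lat → SW at lon -35.9833°, lat -60.5958°.
Cell spans 0.00833333° lon × 0.00416667° lat.
south 60.59583° S, north 60.59167° S.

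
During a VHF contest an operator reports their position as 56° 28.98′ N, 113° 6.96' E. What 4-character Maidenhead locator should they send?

OO66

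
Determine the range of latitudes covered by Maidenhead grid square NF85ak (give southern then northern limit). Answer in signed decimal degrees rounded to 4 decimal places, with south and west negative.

Field N=13, F=5: +13·20° lon, +5·10° lat → SW at lon 80°, lat -40°.
Square 8, 5: +8·2° lon, +5·1° lat → SW at lon 96°, lat -35°.
Subsquare a=0, k=10: +0·0.0833333° lon, +10·0.0416667° lat → SW at lon 96°, lat -34.5833°.
Cell spans 0.0833333° lon × 0.0416667° lat.
south -34.5833, north -34.5417.

-34.5833, -34.5417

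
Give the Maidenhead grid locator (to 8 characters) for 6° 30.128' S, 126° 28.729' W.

CI63sl29

Add 180° to longitude and 90° to latitude: 53.52118, 83.49787.
Field: 53.52118/20 → 2 → C, 83.49787/10 → 8 → I; chars CI.
Square: 13.52118/2 → 6, 3.49787/1 → 3; chars 63.
Subsquare: 1.52118/0.0833333 → 18 → s, 0.49787/0.0416667 → 11 → l; chars sl.
Extended square: 0.02118/0.00833333 → 2, 0.03953/0.00416667 → 9; chars 29.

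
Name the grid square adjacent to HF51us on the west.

Longitude subsquare u = 20; −1 → 19 = t.
The latitude characters are unchanged.

HF51ts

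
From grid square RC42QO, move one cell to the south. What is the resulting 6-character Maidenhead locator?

RC42qn

Latitude subsquare o = 14; −1 → 13 = n.
The longitude characters are unchanged.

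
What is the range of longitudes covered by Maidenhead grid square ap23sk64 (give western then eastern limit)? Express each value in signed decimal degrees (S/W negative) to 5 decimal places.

-174.45000, -174.44167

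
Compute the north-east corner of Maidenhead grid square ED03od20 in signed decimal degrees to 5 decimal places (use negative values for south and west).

Field E=4, D=3: +4·20° lon, +3·10° lat → SW at lon -100°, lat -60°.
Square 0, 3: +0·2° lon, +3·1° lat → SW at lon -100°, lat -57°.
Subsquare o=14, d=3: +14·0.0833333° lon, +3·0.0416667° lat → SW at lon -98.8333°, lat -56.875°.
Extended square 2, 0: +2·0.00833333° lon, +0·0.00416667° lat → SW at lon -98.8167°, lat -56.875°.
Cell spans 0.00833333° lon × 0.00416667° lat. NE corner is SW corner plus one full cell.
latitude -56.87083, longitude -98.80833.

-56.87083, -98.80833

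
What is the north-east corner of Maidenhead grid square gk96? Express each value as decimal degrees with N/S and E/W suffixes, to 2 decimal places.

Field G=6, K=10: +6·20° lon, +10·10° lat → SW at lon -60°, lat 10°.
Square 9, 6: +9·2° lon, +6·1° lat → SW at lon -42°, lat 16°.
Cell spans 2° lon × 1° lat. NE corner is SW corner plus one full cell.
latitude 17.00° N, longitude 40.00° W.

17.00° N, 40.00° W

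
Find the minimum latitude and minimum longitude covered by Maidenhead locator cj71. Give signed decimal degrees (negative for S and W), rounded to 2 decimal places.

Field C=2, J=9: +2·20° lon, +9·10° lat → SW at lon -140°, lat 0°.
Square 7, 1: +7·2° lon, +1·1° lat → SW at lon -126°, lat 1°.
latitude 1.00, longitude -126.00.

1.00, -126.00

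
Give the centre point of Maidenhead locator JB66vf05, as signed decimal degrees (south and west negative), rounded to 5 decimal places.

-73.76875, 13.75417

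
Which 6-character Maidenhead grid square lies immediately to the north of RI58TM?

RI58tn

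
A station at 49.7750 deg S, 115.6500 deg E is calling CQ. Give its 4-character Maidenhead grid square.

OE70

Shift to the Maidenhead origin (180°W, 90°S): lon 295.65, lat 40.23.
Field: 295.65/20 → 14 → O, 40.23/10 → 4 → E; chars OE.
Square: 15.65/2 → 7, 0.23/1 → 0; chars 70.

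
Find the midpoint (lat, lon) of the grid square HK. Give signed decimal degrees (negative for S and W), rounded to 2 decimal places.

15.00, -30.00

Field H=7, K=10: +7·20° lon, +10·10° lat → SW at lon -40°, lat 10°.
Cell spans 20° lon × 10° lat. Centre is SW corner plus half of each.
latitude 15.00, longitude -30.00.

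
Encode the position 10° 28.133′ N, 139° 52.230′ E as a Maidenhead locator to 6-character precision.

Shift to the Maidenhead origin (180°W, 90°S): lon 319.8705, lat 100.4689.
Field: 319.8705/20 → 15 → P, 100.4689/10 → 10 → K; chars PK.
Square: 19.8705/2 → 9, 0.4689/1 → 0; chars 90.
Subsquare: 1.8705/0.0833333 → 22 → w, 0.4689/0.0416667 → 11 → l; chars wl.

PK90wl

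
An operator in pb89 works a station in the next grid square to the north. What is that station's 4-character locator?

Latitude square 9; +1 → 10, wraps to 0, carry into field.
Latitude field B = 1; +1 → 2 = C.
The longitude characters are unchanged.

PC80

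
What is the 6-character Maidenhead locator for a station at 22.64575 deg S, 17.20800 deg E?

Add 180° to longitude and 90° to latitude: 197.2080, 67.3543.
Field: 197.2080/20 → 9 → J, 67.3543/10 → 6 → G; chars JG.
Square: 17.2080/2 → 8, 7.3543/1 → 7; chars 87.
Subsquare: 1.2080/0.0833333 → 14 → o, 0.3543/0.0416667 → 8 → i; chars oi.

JG87oi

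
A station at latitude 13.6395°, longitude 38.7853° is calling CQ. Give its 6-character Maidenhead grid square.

Offset from 180°W / 90°S: lon 218.7853°, lat 103.6395°.
Field: 218.7853/20 → 10 → K, 103.6395/10 → 10 → K; chars KK.
Square: 18.7853/2 → 9, 3.6395/1 → 3; chars 93.
Subsquare: 0.7853/0.0833333 → 9 → j, 0.6395/0.0416667 → 15 → p; chars jp.

KK93jp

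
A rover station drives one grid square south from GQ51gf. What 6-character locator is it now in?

Latitude subsquare f = 5; −1 → 4 = e.
The longitude characters are unchanged.

GQ51ge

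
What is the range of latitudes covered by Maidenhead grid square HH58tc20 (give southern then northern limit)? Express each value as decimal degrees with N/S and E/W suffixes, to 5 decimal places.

11.91667° S, 11.91250° S

Field H=7, H=7: +7·20° lon, +7·10° lat → SW at lon -40°, lat -20°.
Square 5, 8: +5·2° lon, +8·1° lat → SW at lon -30°, lat -12°.
Subsquare t=19, c=2: +19·0.0833333° lon, +2·0.0416667° lat → SW at lon -28.4167°, lat -11.9167°.
Extended square 2, 0: +2·0.00833333° lon, +0·0.00416667° lat → SW at lon -28.4°, lat -11.9167°.
Cell spans 0.00833333° lon × 0.00416667° lat.
south 11.91667° S, north 11.91250° S.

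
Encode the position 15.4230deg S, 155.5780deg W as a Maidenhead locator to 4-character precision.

BH24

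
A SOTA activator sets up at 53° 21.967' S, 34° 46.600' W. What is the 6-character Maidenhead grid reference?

Offset from 180°W / 90°S: lon 145.2233°, lat 36.6339°.
Field: lon ⌊145.2233/20⌋ = 7 → H; lat ⌊36.6339/10⌋ = 3 → D.
Square: lon ⌊5.2233/2⌋ = 2; lat ⌊6.6339/1⌋ = 6.
Subsquare: lon ⌊1.2233/0.0833333⌋ = 14 → o; lat ⌊0.6339/0.0416667⌋ = 15 → p.

HD26op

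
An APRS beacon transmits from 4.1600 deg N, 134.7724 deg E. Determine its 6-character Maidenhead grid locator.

Add 180° to longitude and 90° to latitude: 314.7724, 94.1600.
Field: 314.7724/20 → 15 → P, 94.1600/10 → 9 → J; chars PJ.
Square: 14.7724/2 → 7, 4.1600/1 → 4; chars 74.
Subsquare: 0.7724/0.0833333 → 9 → j, 0.1600/0.0416667 → 3 → d; chars jd.

PJ74jd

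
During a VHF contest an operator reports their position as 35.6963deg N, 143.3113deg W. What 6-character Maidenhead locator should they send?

Offset from 180°W / 90°S: lon 36.6887°, lat 125.6963°.
Field: 36.6887/20 → 1 → B, 125.6963/10 → 12 → M; chars BM.
Square: 16.6887/2 → 8, 5.6963/1 → 5; chars 85.
Subsquare: 0.6887/0.0833333 → 8 → i, 0.6963/0.0416667 → 16 → q; chars iq.

BM85iq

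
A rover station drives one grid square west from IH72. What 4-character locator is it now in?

IH62

Longitude square 7; −1 → 6.
The latitude characters are unchanged.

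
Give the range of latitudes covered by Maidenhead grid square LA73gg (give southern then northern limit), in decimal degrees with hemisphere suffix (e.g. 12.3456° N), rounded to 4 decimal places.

86.7500° S, 86.7083° S

Field L=11, A=0: +11·20° lon, +0·10° lat → SW at lon 40°, lat -90°.
Square 7, 3: +7·2° lon, +3·1° lat → SW at lon 54°, lat -87°.
Subsquare g=6, g=6: +6·0.0833333° lon, +6·0.0416667° lat → SW at lon 54.5°, lat -86.75°.
Cell spans 0.0833333° lon × 0.0416667° lat.
south 86.7500° S, north 86.7083° S.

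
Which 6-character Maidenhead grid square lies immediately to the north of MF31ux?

MF32ua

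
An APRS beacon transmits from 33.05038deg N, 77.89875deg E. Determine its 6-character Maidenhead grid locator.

Shift to the Maidenhead origin (180°W, 90°S): lon 257.8988, lat 123.0504.
Field: 257.8988/20 → 12 → M, 123.0504/10 → 12 → M; chars MM.
Square: 17.8988/2 → 8, 3.0504/1 → 3; chars 83.
Subsquare: 1.8988/0.0833333 → 22 → w, 0.0504/0.0416667 → 1 → b; chars wb.

MM83wb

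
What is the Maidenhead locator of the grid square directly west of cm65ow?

CM65nw

Longitude subsquare o = 14; −1 → 13 = n.
The latitude characters are unchanged.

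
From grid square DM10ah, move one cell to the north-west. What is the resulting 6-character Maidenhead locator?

DM00xi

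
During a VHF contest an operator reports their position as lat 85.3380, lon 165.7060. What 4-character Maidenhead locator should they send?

RR25

Offset from 180°W / 90°S: lon 345.71°, lat 175.34°.
Field: lon ⌊345.71/20⌋ = 17 → R; lat ⌊175.34/10⌋ = 17 → R.
Square: lon ⌊5.71/2⌋ = 2; lat ⌊5.34/1⌋ = 5.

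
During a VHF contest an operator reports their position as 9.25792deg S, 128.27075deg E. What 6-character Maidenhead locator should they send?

PI40dr

Offset from 180°W / 90°S: lon 308.2708°, lat 80.7421°.
Field: lon ⌊308.2708/20⌋ = 15 → P; lat ⌊80.7421/10⌋ = 8 → I.
Square: lon ⌊8.2708/2⌋ = 4; lat ⌊0.7421/1⌋ = 0.
Subsquare: lon ⌊0.2708/0.0833333⌋ = 3 → d; lat ⌊0.7421/0.0416667⌋ = 17 → r.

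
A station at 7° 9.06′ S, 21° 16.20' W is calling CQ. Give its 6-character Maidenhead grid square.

Shift to the Maidenhead origin (180°W, 90°S): lon 158.7300, lat 82.8490.
Field: 158.7300/20 → 7 → H, 82.8490/10 → 8 → I; chars HI.
Square: 18.7300/2 → 9, 2.8490/1 → 2; chars 92.
Subsquare: 0.7300/0.0833333 → 8 → i, 0.8490/0.0416667 → 20 → u; chars iu.

HI92iu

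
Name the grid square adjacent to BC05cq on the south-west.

Longitude subsquare c = 2; −1 → 1 = b.
Latitude subsquare q = 16; −1 → 15 = p.

BC05bp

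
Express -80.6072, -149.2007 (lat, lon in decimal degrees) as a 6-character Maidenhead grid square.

Shift to the Maidenhead origin (180°W, 90°S): lon 30.7993, lat 9.3928.
Field (20°×10°, letters A–R): 30.7993/20 → 1 → B, 9.3928/10 → 0 → A; chars BA.
Square (2°×1°, digits 0–9): 10.7993/2 → 5, 9.3928/1 → 9; chars 59.
Subsquare (5′×2.5′, letters a–x): 0.7993/0.0833333 → 9 → j, 0.3928/0.0416667 → 9 → j; chars jj.

BA59jj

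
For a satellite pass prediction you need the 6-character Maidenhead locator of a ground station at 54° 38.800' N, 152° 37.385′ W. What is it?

BO34qp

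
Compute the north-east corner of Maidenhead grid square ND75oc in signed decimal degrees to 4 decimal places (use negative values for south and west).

-54.8750, 95.2500

Field N=13, D=3: +13·20° lon, +3·10° lat → SW at lon 80°, lat -60°.
Square 7, 5: +7·2° lon, +5·1° lat → SW at lon 94°, lat -55°.
Subsquare o=14, c=2: +14·0.0833333° lon, +2·0.0416667° lat → SW at lon 95.1667°, lat -54.9167°.
Cell spans 0.0833333° lon × 0.0416667° lat. NE corner is SW corner plus one full cell.
latitude -54.8750, longitude 95.2500.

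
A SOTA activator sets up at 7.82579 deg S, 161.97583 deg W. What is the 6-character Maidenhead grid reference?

AI92ae

Offset from 180°W / 90°S: lon 18.0242°, lat 82.1742°.
Field: lon ⌊18.0242/20⌋ = 0 → A; lat ⌊82.1742/10⌋ = 8 → I.
Square: lon ⌊18.0242/2⌋ = 9; lat ⌊2.1742/1⌋ = 2.
Subsquare: lon ⌊0.0242/0.0833333⌋ = 0 → a; lat ⌊0.1742/0.0416667⌋ = 4 → e.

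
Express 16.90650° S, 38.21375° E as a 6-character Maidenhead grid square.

KH93cc

Offset from 180°W / 90°S: lon 218.2138°, lat 73.0935°.
Field: lon ⌊218.2138/20⌋ = 10 → K; lat ⌊73.0935/10⌋ = 7 → H.
Square: lon ⌊18.2138/2⌋ = 9; lat ⌊3.0935/1⌋ = 3.
Subsquare: lon ⌊0.2138/0.0833333⌋ = 2 → c; lat ⌊0.0935/0.0416667⌋ = 2 → c.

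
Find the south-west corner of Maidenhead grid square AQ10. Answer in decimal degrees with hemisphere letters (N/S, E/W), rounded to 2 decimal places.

70.00° N, 178.00° W

Field A=0, Q=16: +0·20° lon, +16·10° lat → SW at lon -180°, lat 70°.
Square 1, 0: +1·2° lon, +0·1° lat → SW at lon -178°, lat 70°.
latitude 70.00° N, longitude 178.00° W.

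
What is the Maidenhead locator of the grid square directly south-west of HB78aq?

HB68xp

Longitude subsquare a = 0; −1 → -1, wraps to 23 = x, carry into square.
Longitude square 7; −1 → 6.
Latitude subsquare q = 16; −1 → 15 = p.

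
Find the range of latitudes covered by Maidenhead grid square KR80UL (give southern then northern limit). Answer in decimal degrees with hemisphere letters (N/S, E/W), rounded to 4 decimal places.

Field K=10, R=17: +10·20° lon, +17·10° lat → SW at lon 20°, lat 80°.
Square 8, 0: +8·2° lon, +0·1° lat → SW at lon 36°, lat 80°.
Subsquare u=20, l=11: +20·0.0833333° lon, +11·0.0416667° lat → SW at lon 37.6667°, lat 80.4583°.
Cell spans 0.0833333° lon × 0.0416667° lat.
south 80.4583° N, north 80.5000° N.

80.4583° N, 80.5000° N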